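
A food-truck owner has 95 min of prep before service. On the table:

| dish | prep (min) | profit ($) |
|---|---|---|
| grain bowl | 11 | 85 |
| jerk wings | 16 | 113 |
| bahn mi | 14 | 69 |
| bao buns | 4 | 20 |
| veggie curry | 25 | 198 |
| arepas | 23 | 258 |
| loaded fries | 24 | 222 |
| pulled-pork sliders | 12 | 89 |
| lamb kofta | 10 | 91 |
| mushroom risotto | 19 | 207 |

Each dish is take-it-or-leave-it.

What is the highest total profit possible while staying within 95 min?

Ranking by ratio (profit/min): arepas 11.22, mushroom risotto 10.89, loaded fries 9.25, lamb kofta 9.10.
The ratio heuristic lands on grain bowl + bao buns + arepas + loaded fries + lamb kofta + mushroom risotto (883) but leaves 4 min idle.
Dropping grain bowl and lamb kofta frees 21 min; slotting in veggie curry (25 min) lifts the total to 905 at 95 min.
Next best is jerk wings + arepas + loaded fries + lamb kofta + mushroom risotto at 891 (92 min) — short by 14.

905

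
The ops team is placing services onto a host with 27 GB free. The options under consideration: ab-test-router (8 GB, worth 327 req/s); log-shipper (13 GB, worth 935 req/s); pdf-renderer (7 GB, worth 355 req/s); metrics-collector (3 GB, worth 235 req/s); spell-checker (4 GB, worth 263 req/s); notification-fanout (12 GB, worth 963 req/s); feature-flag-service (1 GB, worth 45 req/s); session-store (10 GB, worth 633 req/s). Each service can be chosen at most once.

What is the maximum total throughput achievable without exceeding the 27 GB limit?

A density-first pass picks pdf-renderer + metrics-collector + spell-checker + notification-fanout + feature-flag-service — 1861 at 27 GB.
Dropping pdf-renderer and metrics-collector and spell-checker frees 14 GB; slotting in log-shipper (13 GB) lifts the total to 1943 at 26 GB.
Runner-up spell-checker + notification-fanout + feature-flag-service + session-store tops out at 1904.

1943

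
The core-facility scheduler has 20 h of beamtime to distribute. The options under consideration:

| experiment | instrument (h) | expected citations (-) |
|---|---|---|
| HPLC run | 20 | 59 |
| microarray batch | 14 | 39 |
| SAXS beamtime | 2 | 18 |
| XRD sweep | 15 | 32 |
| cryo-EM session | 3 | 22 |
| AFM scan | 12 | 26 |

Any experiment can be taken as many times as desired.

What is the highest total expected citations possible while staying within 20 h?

180

Taking 10×SAXS beamtime: 20 h used, 180 in expected citations.
No other feasible combination exceeds 180.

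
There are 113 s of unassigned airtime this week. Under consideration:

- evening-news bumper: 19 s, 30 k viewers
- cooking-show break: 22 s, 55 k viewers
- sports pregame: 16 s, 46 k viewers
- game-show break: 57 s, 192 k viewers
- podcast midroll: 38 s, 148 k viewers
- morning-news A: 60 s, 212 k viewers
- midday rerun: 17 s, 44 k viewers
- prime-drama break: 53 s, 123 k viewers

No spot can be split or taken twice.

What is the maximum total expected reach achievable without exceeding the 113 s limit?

A density-first pass picks podcast midroll + morning-news A — 360 at 98 s.
Replace morning-news A with sports pregame + game-show break: the trade gains 26 net, giving 386 at 111 s.
An exhaustive check of the 256 subsets confirms 386.

386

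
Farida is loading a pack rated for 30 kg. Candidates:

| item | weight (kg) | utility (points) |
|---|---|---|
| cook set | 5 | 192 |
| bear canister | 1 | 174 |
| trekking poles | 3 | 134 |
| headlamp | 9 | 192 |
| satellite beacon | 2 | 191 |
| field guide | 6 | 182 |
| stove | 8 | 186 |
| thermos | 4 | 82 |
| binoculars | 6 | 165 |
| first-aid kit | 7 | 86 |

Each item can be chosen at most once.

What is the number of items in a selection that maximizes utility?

7

Optimal total is 1147.
For example cook set + bear canister + trekking poles + headlamp + satellite beacon + field guide + thermos achieves it, using 30 kg.
All optima have 7 items.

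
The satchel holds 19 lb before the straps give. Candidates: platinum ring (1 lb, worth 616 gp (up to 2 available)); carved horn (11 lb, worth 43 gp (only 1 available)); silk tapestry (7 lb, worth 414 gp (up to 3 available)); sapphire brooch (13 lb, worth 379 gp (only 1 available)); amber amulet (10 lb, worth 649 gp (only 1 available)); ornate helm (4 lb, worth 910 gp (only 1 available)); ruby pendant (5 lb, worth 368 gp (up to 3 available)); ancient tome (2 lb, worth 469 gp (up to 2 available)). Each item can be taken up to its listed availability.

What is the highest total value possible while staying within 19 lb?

3494

Greedy by ratio would take 2×platinum ring + ornate helm + ruby pendant + 2×ancient tome: 15 lb used, total 3448.
The 5 lb tied up in ruby pendant is better spent on silk tapestry — total rises to 3494 (17 lb).
Every other selection either busts 19 lb or exceeds an availability limit or fails to beat 3494.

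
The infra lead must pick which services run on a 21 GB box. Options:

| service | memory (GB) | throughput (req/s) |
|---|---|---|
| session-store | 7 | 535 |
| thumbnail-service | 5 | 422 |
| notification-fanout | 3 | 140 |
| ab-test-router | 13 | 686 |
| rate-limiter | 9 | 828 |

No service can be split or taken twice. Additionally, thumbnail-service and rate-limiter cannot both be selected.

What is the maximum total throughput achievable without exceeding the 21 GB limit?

1503

Density check — rate-limiter 92.00, thumbnail-service 84.40, session-store 76.43, ab-test-router 52.77 are the best per GB.
Session-store + notification-fanout + rate-limiter uses 19 of the 21 GB and totals 1503.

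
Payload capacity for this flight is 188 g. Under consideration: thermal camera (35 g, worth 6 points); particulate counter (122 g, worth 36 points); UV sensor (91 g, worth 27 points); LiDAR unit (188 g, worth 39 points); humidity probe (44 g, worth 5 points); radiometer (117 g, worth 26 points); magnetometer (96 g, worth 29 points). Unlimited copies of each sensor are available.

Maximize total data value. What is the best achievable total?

56

Density check — magnetometer 0.30, UV sensor 0.30, particulate counter 0.30 are the best per g.
The ratio ordering already packs tightly: UV sensor + magnetometer, 187 g, 56.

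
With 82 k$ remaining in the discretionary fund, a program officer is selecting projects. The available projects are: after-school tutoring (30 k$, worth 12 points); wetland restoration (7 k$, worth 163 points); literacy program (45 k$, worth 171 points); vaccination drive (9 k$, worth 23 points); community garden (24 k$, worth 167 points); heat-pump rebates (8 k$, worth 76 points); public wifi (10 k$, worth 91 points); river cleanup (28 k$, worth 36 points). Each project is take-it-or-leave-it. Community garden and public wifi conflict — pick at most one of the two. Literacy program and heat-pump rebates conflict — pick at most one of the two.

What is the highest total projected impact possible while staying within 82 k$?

By projected impact per k$: wetland restoration 23.29, heat-pump rebates 9.50, public wifi 9.10 lead.
Taking wetland restoration + literacy program + community garden: 76 k$ used, 501 in projected impact.

501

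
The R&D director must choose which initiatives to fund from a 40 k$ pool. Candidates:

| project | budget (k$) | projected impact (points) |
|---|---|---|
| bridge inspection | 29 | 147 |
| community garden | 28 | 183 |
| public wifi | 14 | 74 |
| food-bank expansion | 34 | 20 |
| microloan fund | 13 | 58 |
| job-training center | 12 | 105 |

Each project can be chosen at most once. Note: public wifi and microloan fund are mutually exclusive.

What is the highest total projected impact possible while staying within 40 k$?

288

Taking community garden + job-training center: 40 k$ used, 288 in projected impact.
Runner-up community garden tops out at 183.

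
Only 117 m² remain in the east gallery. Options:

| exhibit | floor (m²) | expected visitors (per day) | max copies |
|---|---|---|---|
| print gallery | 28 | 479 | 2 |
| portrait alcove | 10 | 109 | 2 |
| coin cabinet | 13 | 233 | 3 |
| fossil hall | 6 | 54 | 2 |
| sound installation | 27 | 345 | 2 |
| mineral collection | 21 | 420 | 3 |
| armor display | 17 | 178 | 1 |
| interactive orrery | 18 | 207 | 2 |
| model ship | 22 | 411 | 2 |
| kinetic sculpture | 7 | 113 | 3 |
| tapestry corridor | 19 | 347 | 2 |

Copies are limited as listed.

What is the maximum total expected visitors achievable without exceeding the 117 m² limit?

Ranking by ratio (expected visitors/m²): mineral collection 20.00, model ship 18.68, tapestry corridor 18.26.
The ratio heuristic lands on 3×mineral collection + 2×model ship + kinetic sculpture (2195) but leaves 3 m² idle.
Dropping model ship and kinetic sculpture frees 29 m²; slotting in coin cabinet + tapestry corridor (32 m²) lifts the total to 2251 at 117 m².
Every other selection either busts 117 m² or exceeds an availability limit or fails to beat 2251.

2251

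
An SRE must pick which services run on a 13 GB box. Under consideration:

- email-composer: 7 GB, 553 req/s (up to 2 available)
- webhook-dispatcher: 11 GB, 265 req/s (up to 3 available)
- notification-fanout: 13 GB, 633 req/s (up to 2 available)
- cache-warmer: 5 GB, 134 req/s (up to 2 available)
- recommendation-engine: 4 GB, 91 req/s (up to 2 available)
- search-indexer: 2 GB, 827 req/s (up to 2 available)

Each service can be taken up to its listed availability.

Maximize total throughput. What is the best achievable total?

2207

Email-composer + 2×search-indexer uses 11 of the 13 GB and totals 2207.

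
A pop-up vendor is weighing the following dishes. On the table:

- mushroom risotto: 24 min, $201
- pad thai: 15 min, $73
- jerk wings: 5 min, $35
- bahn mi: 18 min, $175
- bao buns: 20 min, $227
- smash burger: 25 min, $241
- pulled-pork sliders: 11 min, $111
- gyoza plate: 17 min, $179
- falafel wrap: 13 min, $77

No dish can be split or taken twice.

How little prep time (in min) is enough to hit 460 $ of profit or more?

Look for the lowest-prep combination reaching 460.
bao buns + smash burger reaches 468 using 45 min.
Below 45 min the best achievable stays under 460.

45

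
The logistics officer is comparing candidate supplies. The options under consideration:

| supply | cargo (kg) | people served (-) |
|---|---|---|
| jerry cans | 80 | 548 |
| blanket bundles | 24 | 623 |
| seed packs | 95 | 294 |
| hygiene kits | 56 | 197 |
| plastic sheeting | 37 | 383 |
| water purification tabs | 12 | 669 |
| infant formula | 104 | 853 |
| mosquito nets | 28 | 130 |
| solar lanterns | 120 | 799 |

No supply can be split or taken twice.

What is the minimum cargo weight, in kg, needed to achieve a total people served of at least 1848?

129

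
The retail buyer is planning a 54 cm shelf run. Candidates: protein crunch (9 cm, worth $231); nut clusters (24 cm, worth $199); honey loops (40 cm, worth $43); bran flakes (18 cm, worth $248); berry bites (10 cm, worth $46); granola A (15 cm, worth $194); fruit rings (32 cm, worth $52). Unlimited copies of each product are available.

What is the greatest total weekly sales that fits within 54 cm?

1386

Density check — protein crunch 25.67, bran flakes 13.78, granola A 12.93, nut clusters 8.29 are the best per cm.
6×protein crunch uses 54 of the 54 cm and totals 1386.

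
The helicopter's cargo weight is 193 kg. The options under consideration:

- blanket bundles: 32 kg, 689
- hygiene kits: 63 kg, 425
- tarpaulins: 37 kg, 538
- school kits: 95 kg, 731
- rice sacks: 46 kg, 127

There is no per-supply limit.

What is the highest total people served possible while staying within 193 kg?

4134

Ranking by ratio (people served/kg): blanket bundles 21.53, tarpaulins 14.54, school kits 7.69.
Best packing: 6×blanket bundles — 192 kg, 4134 total.
That's the maximum — no swap from here does better than 4134.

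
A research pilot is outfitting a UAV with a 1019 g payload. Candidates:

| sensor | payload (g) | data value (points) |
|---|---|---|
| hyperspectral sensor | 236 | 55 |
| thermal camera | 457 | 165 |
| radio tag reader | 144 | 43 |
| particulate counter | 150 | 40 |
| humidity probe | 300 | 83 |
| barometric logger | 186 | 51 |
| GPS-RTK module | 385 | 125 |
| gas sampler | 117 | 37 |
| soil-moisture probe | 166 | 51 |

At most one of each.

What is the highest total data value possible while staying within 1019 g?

341

By data value per g: thermal camera 0.36, GPS-RTK module 0.32, gas sampler 0.32, soil-moisture probe 0.31 lead.
A density-first pass picks thermal camera + GPS-RTK module + gas sampler — 327 at 959 g.
Dropping gas sampler frees 117 g; slotting in soil-moisture probe (166 g) lifts the total to 341 at 1008 g.
Runner-up thermal camera + radio tag reader + GPS-RTK module tops out at 333.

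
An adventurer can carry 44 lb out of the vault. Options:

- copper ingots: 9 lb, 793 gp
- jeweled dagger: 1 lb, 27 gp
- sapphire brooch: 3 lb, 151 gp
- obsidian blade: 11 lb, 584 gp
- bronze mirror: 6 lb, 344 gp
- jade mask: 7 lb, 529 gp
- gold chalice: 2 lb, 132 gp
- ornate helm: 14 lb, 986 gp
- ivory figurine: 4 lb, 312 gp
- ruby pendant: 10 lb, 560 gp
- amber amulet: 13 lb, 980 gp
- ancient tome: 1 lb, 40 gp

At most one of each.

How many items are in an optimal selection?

The maximum value within 44 lb is 3328.
For example copper ingots + jade mask + ornate helm + amber amulet + ancient tome achieves it, using 44 lb.
Every optimal selection uses 5 items.

5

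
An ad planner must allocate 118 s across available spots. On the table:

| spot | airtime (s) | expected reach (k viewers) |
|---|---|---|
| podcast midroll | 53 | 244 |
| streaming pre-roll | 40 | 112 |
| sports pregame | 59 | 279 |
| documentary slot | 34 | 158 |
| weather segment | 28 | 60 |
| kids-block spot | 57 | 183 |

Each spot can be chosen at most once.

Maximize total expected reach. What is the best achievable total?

Density check — sports pregame 4.73, documentary slot 4.65, podcast midroll 4.60, kids-block spot 3.21 are the best per s.
The ratio heuristic lands on sports pregame + documentary slot (437) but leaves 25 s idle.
The 34 s tied up in documentary slot is better spent on podcast midroll — total rises to 523 (112 s).
Next best is podcast midroll + documentary slot + weather segment at 462 (115 s) — short by 61.

523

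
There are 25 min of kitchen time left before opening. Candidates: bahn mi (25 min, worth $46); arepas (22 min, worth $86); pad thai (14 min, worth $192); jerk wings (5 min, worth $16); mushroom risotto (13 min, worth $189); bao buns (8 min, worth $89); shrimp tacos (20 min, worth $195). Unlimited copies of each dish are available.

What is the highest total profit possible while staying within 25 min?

281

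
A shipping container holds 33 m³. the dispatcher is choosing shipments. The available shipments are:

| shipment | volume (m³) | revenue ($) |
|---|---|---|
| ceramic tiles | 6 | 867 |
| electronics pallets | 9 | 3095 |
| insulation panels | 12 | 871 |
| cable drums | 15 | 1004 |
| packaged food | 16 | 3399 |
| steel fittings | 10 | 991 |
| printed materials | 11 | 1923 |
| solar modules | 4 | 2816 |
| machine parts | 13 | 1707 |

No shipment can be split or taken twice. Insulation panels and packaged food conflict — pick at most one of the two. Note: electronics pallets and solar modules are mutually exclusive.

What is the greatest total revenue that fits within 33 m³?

8138

Density check — solar modules 704.00, electronics pallets 343.89, packaged food 212.44 are the best per m³.
Best packing: packaged food + printed materials + solar modules — 31 m³, 8138 total.
Every other selection either busts 33 m³ or breaks a pairing rule or fails to beat 8138.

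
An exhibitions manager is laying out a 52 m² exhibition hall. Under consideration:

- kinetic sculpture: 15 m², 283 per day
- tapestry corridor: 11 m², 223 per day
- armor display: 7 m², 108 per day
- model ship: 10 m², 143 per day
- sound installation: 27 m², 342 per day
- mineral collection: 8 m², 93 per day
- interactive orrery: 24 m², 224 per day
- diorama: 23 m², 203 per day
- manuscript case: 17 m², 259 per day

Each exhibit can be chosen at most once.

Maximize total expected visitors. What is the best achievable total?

873

Taking kinetic sculpture + tapestry corridor + armor display + manuscript case: 50 m² used, 873 in expected visitors.
An exhaustive check of the 512 subsets confirms 873.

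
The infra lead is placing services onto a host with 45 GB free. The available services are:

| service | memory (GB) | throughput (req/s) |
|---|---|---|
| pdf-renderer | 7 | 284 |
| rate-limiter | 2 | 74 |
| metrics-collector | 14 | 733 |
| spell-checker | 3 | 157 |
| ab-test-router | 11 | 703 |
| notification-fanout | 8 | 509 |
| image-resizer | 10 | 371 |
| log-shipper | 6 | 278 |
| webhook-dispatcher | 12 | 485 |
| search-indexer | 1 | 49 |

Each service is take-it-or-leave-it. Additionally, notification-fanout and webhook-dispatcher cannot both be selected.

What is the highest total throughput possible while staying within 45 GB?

Density check — ab-test-router 63.91, notification-fanout 63.62, metrics-collector 52.36, spell-checker 52.33 are the best per GB.
Taking rate-limiter + metrics-collector + spell-checker + ab-test-router + notification-fanout + log-shipper + search-indexer: 45 GB used, 2503 in throughput.

2503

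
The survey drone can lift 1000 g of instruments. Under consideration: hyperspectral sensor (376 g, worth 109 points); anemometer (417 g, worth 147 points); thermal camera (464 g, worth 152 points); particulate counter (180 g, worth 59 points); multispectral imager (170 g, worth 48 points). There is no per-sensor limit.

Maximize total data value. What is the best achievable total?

Taking the top-ratio sensors first gives 2×anemometer for 294 (834 g).
Dropping anemometer frees 417 g; slotting in 3×particulate counter (540 g) lifts the total to 324 at 957 g.
That's the maximum — no swap from here does better than 324.

324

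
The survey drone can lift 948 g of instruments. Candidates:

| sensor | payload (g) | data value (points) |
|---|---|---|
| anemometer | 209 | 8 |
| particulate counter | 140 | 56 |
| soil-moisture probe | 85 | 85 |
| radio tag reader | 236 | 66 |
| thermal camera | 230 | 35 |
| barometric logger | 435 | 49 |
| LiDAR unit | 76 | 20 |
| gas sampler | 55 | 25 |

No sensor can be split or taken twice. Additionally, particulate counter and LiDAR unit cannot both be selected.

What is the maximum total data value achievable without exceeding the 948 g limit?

267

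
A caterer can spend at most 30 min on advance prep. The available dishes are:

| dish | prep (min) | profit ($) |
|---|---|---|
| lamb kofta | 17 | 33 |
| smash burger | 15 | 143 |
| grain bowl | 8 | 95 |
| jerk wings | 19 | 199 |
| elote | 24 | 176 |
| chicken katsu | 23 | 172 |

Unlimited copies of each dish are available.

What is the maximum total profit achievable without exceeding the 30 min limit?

The ratio heuristic lands on 3×grain bowl (285) but leaves 6 min idle.
The 16 min tied up in 2×grain bowl is better spent on jerk wings — total rises to 294 (27 min).
Every other selection either busts 30 min or fails to beat 294.

294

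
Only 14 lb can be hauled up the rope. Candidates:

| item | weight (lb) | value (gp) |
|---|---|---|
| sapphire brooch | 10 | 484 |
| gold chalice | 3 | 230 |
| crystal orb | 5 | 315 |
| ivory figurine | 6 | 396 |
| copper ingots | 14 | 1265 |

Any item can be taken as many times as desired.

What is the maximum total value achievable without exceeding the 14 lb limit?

Taking copper ingots: 14 lb used, 1265 in value.
No other feasible combination exceeds 1265.

1265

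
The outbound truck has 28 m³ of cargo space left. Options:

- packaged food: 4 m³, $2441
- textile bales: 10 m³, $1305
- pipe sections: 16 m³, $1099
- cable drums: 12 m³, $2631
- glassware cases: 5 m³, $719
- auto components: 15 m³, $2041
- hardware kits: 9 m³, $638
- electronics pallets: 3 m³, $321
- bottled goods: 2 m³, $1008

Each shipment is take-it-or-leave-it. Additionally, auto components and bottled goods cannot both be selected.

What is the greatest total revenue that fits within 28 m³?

Ranking by ratio (revenue/m³): packaged food 610.25, bottled goods 504.00, cable drums 219.25.
Greedy by ratio would take packaged food + cable drums + glassware cases + electronics pallets + bottled goods: 26 m³ used, total 7120.
The 8 m³ tied up in glassware cases and electronics pallets is better spent on textile bales — total rises to 7385 (28 m³).
Runner-up packaged food + cable drums + glassware cases + electronics pallets + bottled goods tops out at 7120.

7385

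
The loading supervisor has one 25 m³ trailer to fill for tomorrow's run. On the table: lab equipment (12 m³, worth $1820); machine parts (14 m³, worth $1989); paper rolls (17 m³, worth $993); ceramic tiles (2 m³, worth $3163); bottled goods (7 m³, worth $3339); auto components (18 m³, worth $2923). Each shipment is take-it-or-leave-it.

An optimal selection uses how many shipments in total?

3

Optimal total is 8491.
One optimal bundle: machine parts + ceramic tiles + bottled goods (23 m³).
Every optimal selection uses 3 shipments.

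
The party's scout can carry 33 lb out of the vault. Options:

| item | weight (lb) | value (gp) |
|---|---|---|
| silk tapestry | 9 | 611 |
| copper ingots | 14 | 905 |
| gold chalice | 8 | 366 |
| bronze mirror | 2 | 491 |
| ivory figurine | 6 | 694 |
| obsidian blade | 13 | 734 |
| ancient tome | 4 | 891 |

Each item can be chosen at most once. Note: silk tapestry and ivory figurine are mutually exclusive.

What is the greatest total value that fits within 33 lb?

3176

Gold chalice + bronze mirror + ivory figurine + obsidian blade + ancient tome uses 33 of the 33 lb and totals 3176.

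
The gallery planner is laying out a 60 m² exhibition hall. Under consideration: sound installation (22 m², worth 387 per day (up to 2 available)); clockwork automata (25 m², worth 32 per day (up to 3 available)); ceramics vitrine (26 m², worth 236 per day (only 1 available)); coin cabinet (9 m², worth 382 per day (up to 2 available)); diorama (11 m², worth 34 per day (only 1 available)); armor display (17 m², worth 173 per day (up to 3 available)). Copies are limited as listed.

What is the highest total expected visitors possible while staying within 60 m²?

Density check — coin cabinet 42.44, sound installation 17.59, armor display 10.18 are the best per m².
Taking sound installation + 2×coin cabinet + armor display: 57 m² used, 1324 in expected visitors.
No other feasible combination exceeds 1324.

1324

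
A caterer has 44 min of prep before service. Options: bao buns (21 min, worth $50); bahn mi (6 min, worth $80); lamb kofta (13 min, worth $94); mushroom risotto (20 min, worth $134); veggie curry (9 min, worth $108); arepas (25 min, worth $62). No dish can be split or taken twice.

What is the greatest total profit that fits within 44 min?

336

Taking the top-ratio dishes first gives bahn mi + lamb kofta + veggie curry for 282 (28 min).
The 6 min tied up in bahn mi is better spent on mushroom risotto — total rises to 336 (42 min).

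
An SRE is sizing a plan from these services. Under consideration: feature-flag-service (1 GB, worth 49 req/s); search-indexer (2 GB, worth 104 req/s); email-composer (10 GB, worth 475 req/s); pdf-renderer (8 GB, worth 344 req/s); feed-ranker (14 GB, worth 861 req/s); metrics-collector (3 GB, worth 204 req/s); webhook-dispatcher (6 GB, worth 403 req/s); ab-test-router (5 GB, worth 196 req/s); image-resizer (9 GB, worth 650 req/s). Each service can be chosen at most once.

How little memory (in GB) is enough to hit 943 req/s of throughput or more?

14

Look for the lowest-memory combination reaching 943.
search-indexer + metrics-collector + image-resizer reaches 958 using 14 GB.
Below 14 GB the best achievable stays under 943.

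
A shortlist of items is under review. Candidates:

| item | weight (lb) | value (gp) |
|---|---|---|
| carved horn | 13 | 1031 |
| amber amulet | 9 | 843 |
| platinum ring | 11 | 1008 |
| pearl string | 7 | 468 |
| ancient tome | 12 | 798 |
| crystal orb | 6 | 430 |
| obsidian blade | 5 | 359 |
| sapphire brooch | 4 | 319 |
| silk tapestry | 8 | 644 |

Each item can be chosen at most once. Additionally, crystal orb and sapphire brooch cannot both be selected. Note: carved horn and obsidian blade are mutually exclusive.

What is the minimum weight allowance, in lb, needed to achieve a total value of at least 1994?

24

Minimise lb subject to total value ≥ 1994.
carved horn + platinum ring: 2039 value at 24 lb.
Below 24 lb the best achievable stays under 1994.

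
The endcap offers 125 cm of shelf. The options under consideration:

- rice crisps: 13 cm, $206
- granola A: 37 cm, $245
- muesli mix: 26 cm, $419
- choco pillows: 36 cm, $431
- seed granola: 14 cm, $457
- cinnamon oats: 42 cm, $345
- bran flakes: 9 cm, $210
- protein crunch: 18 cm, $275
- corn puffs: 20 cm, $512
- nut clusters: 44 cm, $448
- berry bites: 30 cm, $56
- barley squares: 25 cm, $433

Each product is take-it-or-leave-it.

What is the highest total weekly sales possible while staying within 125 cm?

Best packing: rice crisps + muesli mix + seed granola + bran flakes + protein crunch + corn puffs + barley squares — 125 cm, 2512 total.
Every other selection either busts 125 cm or fails to beat 2512.

2512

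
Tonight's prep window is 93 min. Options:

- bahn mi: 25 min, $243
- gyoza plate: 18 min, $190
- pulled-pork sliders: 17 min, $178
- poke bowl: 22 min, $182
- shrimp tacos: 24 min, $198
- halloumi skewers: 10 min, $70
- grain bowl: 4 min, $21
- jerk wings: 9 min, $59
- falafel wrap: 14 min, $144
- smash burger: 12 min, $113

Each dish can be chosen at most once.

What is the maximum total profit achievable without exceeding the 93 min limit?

889

By profit per min: gyoza plate 10.56, pulled-pork sliders 10.47, falafel wrap 10.29 lead.
Bahn mi + gyoza plate + pulled-pork sliders + grain bowl + falafel wrap + smash burger uses 90 of the 93 min and totals 889.
The closest alternative, bahn mi + gyoza plate + shrimp tacos + falafel wrap + smash burger, reaches only 888.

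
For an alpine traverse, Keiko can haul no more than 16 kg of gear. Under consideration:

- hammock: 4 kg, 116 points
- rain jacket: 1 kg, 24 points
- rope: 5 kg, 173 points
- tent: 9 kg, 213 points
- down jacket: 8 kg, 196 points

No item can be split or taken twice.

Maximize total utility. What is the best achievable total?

A density-first pass picks hammock + rain jacket + rope — 313 at 10 kg.
The 4 kg tied up in hammock is better spent on tent — total rises to 410 (15 kg).
That's the maximum — no swap from here does better than 410.

410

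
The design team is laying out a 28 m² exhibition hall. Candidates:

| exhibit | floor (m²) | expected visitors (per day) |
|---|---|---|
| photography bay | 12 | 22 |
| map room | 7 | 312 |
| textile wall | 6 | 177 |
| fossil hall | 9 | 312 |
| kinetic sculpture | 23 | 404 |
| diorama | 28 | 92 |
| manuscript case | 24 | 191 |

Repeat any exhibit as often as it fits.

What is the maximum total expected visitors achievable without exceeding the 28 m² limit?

1248

Ranking by ratio (expected visitors/m²): map room 44.57, fossil hall 34.67, textile wall 29.50.
Taking 4×map room: 28 m² used, 1248 in expected visitors.
Nothing else within 28 m² beats 1248.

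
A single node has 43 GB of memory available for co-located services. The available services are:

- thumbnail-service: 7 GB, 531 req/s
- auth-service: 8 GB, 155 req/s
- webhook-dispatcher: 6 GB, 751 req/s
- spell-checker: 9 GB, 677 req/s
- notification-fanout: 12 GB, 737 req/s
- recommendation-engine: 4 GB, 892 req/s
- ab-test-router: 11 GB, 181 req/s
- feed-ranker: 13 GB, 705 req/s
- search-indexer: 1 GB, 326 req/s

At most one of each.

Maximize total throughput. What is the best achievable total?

3942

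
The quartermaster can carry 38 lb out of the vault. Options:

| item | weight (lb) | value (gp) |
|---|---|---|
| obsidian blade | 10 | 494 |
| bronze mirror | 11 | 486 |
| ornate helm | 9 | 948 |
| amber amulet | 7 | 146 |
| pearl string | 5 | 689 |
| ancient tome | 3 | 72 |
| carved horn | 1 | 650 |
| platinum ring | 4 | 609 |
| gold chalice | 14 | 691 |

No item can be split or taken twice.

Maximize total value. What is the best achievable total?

3659

Density check — carved horn 650.00, platinum ring 152.25, pearl string 137.80, ornate helm 105.33 are the best per lb.
The ratio heuristic lands on obsidian blade + ornate helm + pearl string + ancient tome + carved horn + platinum ring (3462) but leaves 6 lb idle.
Dropping obsidian blade frees 10 lb; slotting in gold chalice (14 lb) lifts the total to 3659 at 36 lb.
Runner-up ornate helm + pearl string + carved horn + platinum ring + gold chalice tops out at 3587.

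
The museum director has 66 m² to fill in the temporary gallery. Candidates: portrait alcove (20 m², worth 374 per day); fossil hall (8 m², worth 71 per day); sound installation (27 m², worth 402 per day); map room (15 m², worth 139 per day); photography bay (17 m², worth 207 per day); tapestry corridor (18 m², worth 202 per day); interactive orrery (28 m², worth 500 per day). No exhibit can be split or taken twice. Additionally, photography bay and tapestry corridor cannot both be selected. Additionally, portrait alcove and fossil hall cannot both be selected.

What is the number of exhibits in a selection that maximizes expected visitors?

3

Best achievable expected visitors is 1081.
One optimal bundle: portrait alcove + photography bay + interactive orrery (65 m²).
All optima have 3 exhibits.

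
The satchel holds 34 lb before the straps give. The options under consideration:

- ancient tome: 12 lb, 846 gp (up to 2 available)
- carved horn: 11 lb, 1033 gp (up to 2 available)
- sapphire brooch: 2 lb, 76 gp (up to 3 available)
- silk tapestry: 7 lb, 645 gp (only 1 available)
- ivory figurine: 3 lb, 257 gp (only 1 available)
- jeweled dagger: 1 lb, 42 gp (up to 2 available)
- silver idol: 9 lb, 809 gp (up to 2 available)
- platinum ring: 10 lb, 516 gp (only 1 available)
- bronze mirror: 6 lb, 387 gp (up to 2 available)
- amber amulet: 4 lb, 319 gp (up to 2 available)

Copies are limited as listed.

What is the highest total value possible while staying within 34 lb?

Greedy by ratio would take 2×carved horn + silk tapestry + ivory figurine + 2×jeweled dagger: 34 lb used, total 3052.
Dropping silk tapestry and 2×jeweled dagger frees 9 lb; slotting in silver idol (9 lb) lifts the total to 3132 at 34 lb.

3132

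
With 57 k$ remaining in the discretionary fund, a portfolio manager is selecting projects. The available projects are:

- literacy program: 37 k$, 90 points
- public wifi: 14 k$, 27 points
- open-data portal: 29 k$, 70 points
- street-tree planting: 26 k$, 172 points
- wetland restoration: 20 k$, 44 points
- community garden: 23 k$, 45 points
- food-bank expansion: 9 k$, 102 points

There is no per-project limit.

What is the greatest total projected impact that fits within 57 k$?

612

The ratio ordering already packs tightly: 6×food-bank expansion, 54 k$, 612.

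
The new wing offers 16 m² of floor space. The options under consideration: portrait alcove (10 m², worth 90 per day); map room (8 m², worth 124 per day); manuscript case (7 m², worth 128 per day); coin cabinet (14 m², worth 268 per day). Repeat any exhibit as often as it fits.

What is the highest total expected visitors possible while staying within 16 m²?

By expected visitors per m²: coin cabinet 19.14, manuscript case 18.29, map room 15.50, portrait alcove 9.00 lead.
The ratio ordering already packs tightly: coin cabinet, 14 m², 268.
No other feasible combination exceeds 268.

268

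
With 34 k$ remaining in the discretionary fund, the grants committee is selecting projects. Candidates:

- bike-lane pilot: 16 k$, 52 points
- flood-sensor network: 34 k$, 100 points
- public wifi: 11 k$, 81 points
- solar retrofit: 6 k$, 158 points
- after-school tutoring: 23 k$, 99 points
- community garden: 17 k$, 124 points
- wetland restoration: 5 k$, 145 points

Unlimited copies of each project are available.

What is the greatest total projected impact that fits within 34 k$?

Greedy by ratio would take 6×wetland restoration: 30 k$ used, total 870.
The 20 k$ tied up in 4×wetland restoration is better spent on 4×solar retrofit — total rises to 922 (34 k$).
That's the maximum — no swap from here does better than 922.

922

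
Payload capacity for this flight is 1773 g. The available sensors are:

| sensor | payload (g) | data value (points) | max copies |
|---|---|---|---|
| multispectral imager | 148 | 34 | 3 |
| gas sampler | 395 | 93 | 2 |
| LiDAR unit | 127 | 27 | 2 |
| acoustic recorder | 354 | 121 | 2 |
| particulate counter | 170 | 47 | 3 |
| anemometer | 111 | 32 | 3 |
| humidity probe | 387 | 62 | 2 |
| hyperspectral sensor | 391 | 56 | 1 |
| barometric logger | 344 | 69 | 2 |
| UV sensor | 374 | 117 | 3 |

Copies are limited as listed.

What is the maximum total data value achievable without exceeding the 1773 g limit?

Greedy by ratio would take 2×acoustic recorder + 2×anemometer + 2×UV sensor: 1678 g used, total 540.
Dropping anemometer frees 111 g; slotting in particulate counter (170 g) lifts the total to 555 at 1737 g.
The spare 36 g is too small for any remaining sensor, and no exchange beats 555.

555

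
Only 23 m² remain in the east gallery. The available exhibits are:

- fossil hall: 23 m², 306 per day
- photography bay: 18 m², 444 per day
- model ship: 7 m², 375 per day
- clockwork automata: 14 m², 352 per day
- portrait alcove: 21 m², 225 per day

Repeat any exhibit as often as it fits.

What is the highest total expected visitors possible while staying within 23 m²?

Density check — model ship 53.57, clockwork automata 25.14, photography bay 24.67, fossil hall 13.30 are the best per m².
Taking 3×model ship: 21 m² used, 1125 in expected visitors.
Nothing else within 23 m² beats 1125.

1125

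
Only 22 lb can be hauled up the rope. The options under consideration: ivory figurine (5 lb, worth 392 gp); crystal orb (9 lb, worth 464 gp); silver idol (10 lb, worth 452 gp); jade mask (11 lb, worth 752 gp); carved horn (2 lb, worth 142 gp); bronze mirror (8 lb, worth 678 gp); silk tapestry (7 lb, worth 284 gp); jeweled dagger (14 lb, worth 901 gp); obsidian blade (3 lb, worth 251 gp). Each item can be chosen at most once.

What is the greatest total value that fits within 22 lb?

Ranking by ratio (value/lb): bronze mirror 84.75, obsidian blade 83.67, ivory figurine 78.40, carved horn 71.00.
A density-first pass picks ivory figurine + carved horn + bronze mirror + obsidian blade — 1463 at 18 lb.
The 7 lb tied up in ivory figurine and carved horn is better spent on jade mask — total rises to 1681 (22 lb).
Every other selection either busts 22 lb or fails to beat 1681.

1681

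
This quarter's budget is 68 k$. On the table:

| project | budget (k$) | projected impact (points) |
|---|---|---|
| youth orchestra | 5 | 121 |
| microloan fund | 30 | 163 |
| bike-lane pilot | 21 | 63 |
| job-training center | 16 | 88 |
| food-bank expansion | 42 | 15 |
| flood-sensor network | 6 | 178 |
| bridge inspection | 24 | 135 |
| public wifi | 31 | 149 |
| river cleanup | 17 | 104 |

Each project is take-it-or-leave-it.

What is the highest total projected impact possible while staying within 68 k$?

626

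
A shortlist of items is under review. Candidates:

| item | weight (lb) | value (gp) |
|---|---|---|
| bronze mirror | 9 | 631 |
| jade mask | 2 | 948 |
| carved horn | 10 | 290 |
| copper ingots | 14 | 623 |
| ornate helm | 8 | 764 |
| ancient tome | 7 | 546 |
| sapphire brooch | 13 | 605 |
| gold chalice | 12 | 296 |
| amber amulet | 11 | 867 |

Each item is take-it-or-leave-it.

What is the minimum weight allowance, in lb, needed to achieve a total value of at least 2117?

17

Need the lightest bundle worth ≥ 2117.
jade mask + ornate helm + ancient tome reaches 2258 using 17 lb.
Any bundle with less than 17 lb falls short of 2117.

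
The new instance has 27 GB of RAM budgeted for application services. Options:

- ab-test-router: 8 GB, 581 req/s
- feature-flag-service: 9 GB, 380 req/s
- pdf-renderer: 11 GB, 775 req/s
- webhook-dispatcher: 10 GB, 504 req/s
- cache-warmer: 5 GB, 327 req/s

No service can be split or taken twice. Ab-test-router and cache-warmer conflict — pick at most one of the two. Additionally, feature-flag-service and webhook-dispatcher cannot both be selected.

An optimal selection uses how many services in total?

3

Optimal total is 1606.
For example pdf-renderer + webhook-dispatcher + cache-warmer achieves it, using 26 GB.
All optima have 3 services.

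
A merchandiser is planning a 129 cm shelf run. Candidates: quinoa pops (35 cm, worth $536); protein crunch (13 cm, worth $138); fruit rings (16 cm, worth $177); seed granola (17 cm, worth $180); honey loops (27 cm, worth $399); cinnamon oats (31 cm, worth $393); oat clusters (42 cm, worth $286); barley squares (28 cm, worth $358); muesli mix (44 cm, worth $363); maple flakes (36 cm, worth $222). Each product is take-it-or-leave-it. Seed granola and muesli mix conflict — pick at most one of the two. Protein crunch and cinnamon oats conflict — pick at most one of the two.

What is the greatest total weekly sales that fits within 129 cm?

By weekly sales per cm: quinoa pops 15.31, honey loops 14.78, barley squares 12.79 lead.
The ratio ordering already packs tightly: quinoa pops + honey loops + cinnamon oats + barley squares, 121 cm, 1686.

1686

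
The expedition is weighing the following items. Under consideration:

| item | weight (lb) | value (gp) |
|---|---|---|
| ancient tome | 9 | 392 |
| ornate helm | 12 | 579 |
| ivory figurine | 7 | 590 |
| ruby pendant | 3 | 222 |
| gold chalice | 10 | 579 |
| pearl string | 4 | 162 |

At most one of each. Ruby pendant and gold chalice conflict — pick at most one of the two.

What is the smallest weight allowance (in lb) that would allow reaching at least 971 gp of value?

Need the lightest bundle worth ≥ 971.
ivory figurine + ruby pendant + pearl string: 974 value at 14 lb.
Below 14 lb the best achievable stays under 971.

14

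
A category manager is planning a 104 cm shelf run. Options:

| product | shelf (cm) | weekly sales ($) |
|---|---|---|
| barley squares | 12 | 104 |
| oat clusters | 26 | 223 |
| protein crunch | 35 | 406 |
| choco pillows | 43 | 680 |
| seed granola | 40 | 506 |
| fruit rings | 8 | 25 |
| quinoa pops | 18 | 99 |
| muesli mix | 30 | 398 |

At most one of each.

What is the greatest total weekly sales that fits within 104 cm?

The ratio heuristic lands on barley squares + choco pillows + quinoa pops + muesli mix (1281) but leaves 1 cm idle.
The 48 cm tied up in quinoa pops and muesli mix is better spent on seed granola + fruit rings — total rises to 1315 (103 cm).
Nothing else within 104 cm beats 1315.

1315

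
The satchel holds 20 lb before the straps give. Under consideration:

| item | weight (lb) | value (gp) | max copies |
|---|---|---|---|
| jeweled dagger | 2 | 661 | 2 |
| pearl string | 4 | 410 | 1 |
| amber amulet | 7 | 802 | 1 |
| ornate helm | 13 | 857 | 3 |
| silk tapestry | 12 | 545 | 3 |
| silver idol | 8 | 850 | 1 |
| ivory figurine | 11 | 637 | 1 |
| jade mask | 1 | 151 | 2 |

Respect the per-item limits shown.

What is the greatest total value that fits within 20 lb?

3125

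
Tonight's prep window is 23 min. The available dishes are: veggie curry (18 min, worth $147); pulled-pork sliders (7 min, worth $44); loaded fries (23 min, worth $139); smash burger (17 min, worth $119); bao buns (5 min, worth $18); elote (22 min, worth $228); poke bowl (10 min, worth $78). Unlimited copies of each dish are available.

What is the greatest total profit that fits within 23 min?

228

Elote uses 22 of the 23 min and totals 228.
Every other selection either busts 23 min or fails to beat 228.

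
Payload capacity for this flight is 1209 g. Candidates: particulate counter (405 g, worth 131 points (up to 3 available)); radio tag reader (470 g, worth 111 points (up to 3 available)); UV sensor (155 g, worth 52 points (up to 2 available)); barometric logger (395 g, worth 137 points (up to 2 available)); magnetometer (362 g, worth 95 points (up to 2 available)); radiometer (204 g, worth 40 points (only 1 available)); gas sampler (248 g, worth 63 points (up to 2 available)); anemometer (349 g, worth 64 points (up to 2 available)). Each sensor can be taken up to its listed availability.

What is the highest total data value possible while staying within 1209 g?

405

Taking the top-ratio sensors first gives 2×UV sensor + 2×barometric logger for 378 (1100 g).
Dropping 2×UV sensor frees 310 g; slotting in particulate counter (405 g) lifts the total to 405 at 1195 g.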